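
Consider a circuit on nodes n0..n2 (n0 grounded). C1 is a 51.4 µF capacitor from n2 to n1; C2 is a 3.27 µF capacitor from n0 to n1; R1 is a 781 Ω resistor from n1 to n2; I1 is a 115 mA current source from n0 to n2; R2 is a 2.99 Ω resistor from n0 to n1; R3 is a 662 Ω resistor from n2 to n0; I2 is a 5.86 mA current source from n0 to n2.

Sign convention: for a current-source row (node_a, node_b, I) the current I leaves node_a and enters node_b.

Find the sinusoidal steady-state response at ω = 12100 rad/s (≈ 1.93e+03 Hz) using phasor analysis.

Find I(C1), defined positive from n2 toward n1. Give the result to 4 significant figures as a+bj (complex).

0.1203+0.0006018j A

Apply KCL at each of the 2 non-ground nodes and solve the resulting linear system.
Node n1: branches {C1, C2, R1, R2} → V_1 = 0.3549-0.04093j
Node n2: branches {C1, R1, I1, R3, I2} → V_2 = 0.3559-0.2344j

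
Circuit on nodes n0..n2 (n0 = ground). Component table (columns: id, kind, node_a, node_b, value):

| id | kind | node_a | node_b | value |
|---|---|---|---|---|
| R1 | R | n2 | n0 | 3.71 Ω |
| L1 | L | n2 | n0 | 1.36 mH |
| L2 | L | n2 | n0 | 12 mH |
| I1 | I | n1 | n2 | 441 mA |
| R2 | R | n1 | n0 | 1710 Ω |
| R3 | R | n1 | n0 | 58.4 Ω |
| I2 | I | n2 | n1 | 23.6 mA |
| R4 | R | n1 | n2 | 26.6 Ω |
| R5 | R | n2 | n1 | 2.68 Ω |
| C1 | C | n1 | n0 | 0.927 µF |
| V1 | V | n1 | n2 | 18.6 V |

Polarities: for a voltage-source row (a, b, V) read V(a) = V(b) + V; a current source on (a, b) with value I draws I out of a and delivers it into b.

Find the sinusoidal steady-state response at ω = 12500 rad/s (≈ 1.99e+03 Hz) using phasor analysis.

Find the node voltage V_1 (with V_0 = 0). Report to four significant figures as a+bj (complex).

17.63-0.9326j V

Apply KCL at each of the 2 non-ground nodes and solve the resulting linear system.
Node n1: branches {I1, R2, R3, I2, R4, R5, C1, V1} → V_1 = 17.63-0.9326j
Node n2: branches {R1, L1, L2, I1, I2, R4, R5, V1} → V_2 = -0.9716-0.9326j
Source currents: i(V1)=-8.380-0.1878j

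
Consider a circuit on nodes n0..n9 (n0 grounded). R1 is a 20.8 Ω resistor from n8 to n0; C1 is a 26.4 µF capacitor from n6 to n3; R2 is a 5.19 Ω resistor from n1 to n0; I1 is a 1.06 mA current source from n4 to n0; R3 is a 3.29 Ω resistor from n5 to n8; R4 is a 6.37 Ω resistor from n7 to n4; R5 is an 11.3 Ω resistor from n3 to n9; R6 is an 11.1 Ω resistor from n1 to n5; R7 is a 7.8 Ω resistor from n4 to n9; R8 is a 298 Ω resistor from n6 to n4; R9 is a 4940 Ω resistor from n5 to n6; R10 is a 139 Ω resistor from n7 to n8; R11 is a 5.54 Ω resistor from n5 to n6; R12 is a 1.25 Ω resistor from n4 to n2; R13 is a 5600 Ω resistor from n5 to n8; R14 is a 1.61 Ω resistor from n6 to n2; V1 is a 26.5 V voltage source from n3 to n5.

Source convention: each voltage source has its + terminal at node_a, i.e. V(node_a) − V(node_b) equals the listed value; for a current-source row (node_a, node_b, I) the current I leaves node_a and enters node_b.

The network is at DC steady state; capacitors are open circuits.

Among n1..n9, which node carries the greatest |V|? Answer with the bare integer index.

Element admittances at DC:
  Y(R1) = 0.04808 S between n8,n0
  Y(C1) = 0.000 S between n6,n3
  Y(R2) = 0.1927 S between n1,n0
  I1: injects 0.00106 A into n0 (from n4)
  Y(R3) = 0.3040 S between n5,n8
  Y(R4) = 0.1570 S between n7,n4
  Y(R5) = 0.08850 S between n3,n9
  Y(R6) = 0.09009 S between n1,n5
  Y(R7) = 0.1282 S between n4,n9
  Y(R8) = 0.003356 S between n6,n4
  Y(R9) = 0.0002024 S between n5,n6
  Y(R10) = 0.007194 S between n7,n8
  Y(R11) = 0.1805 S between n5,n6
  Y(R12) = 0.8000 S between n4,n2
  Y(R13) = 0.0001786 S between n5,n8
  Y(R14) = 0.6211 S between n6,n2
  V1: constraint V(n3)−V(n5) = 26.5
Assemble and solve the 10×10 MNA system:
  V(n1)=-0.02538  V(n2)=6.533  V(n3)=26.42  V(n4)=7.682  V(n5)=-0.07967  V(n6)=5.054  V(n7)=7.349  V(n8)=0.07968  V(n9)=15.33
  i(V1)=-0.9811

3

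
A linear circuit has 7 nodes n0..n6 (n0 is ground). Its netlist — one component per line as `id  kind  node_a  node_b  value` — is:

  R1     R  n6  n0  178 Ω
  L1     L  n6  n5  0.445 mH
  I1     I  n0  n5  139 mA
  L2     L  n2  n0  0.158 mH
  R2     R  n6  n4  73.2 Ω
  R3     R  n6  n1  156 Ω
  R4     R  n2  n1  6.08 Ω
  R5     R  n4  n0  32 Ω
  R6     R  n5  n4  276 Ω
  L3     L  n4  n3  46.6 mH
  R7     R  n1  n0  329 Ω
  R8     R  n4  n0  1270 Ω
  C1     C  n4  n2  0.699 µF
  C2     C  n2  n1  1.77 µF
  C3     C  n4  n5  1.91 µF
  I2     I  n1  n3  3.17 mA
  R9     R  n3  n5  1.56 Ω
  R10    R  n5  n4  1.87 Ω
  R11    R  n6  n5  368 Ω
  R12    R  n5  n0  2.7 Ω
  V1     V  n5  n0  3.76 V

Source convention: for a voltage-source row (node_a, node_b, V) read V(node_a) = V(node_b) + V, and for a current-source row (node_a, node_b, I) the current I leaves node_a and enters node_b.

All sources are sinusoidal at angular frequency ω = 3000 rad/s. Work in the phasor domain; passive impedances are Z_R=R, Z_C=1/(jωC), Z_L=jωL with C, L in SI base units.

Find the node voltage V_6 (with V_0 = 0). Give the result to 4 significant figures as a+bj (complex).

Apply KCL at each of the 6 non-ground nodes and solve the resulting linear system.
Node n1: branches {R3, R4, R7, C2, I2} → V_1 = 0.1169+0.002909j
Node n2: branches {L2, R4, C1, C2} → V_2 = -0.003331+0.009416j
Node n3: branches {L3, I2, R9} → V_3 = 3.765+0.002355j
Node n4: branches {R2, R5, R6, L3, R8, C1, C3, R10} → V_4 = 3.554-0.01481j
Node n5: branches {L1, I1, R6, C3, R9, R10, R11, R12, V1} → V_5 = 3.760+0.000j
Node n6: branches {R1, L1, R2, R3, R11} → V_6 = 3.758-0.06306j
Source currents: i(V1)=-1.409-0.006208j

3.758-0.06306j V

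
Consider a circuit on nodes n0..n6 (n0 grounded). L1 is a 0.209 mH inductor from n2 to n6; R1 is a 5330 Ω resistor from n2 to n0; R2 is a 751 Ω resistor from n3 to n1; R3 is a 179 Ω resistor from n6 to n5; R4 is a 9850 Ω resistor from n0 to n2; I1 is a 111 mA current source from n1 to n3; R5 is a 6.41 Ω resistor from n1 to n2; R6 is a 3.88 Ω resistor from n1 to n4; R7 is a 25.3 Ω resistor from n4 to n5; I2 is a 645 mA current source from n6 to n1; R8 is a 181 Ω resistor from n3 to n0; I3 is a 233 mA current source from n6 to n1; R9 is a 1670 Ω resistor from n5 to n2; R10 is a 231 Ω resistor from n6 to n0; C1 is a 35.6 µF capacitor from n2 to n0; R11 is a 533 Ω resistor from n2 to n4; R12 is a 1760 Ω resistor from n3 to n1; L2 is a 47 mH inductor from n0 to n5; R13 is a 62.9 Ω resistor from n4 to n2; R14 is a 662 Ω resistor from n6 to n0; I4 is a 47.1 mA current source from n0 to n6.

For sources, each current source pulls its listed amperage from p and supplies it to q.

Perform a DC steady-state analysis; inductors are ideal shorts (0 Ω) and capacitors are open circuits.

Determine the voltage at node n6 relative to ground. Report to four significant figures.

-3.907 V

Element admittances at DC:
  L1: short n2↔n6 (DC inductor)
  Y(R1) = 0.0001876 S between n2,n0
  Y(R2) = 0.001332 S between n3,n1
  Y(R3) = 0.005587 S between n6,n5
  Y(R4) = 0.0001015 S between n0,n2
  I1: injects 0.111 A into n3 (from n1)
  Y(R5) = 0.1560 S between n1,n2
  Y(R6) = 0.2577 S between n1,n4
  Y(R7) = 0.03953 S between n4,n5
  I2: injects 0.645 A into n1 (from n6)
  Y(R8) = 0.005525 S between n3,n0
  I3: injects 0.233 A into n1 (from n6)
  Y(R9) = 0.0005988 S between n5,n2
  Y(R10) = 0.004329 S between n6,n0
  Y(C1) = 0.000 S between n2,n0
  Y(R11) = 0.001876 S between n2,n4
  Y(R12) = 0.0005682 S between n3,n1
  L2: short n0↔n5 (DC inductor)
  Y(R13) = 0.01590 S between n4,n2
  Y(R14) = 0.001511 S between n6,n0
  I4: injects 0.0471 A into n6 (from n0)
Assemble and solve the 8×8 MNA system:
  V(n1)=0.6318  V(n2)=-3.907  V(n3)=15.11  V(n4)=0.2965  V(n5)=0.000  V(n6)=-3.907
  i(L1)=0.7863  i(L2)=0.01245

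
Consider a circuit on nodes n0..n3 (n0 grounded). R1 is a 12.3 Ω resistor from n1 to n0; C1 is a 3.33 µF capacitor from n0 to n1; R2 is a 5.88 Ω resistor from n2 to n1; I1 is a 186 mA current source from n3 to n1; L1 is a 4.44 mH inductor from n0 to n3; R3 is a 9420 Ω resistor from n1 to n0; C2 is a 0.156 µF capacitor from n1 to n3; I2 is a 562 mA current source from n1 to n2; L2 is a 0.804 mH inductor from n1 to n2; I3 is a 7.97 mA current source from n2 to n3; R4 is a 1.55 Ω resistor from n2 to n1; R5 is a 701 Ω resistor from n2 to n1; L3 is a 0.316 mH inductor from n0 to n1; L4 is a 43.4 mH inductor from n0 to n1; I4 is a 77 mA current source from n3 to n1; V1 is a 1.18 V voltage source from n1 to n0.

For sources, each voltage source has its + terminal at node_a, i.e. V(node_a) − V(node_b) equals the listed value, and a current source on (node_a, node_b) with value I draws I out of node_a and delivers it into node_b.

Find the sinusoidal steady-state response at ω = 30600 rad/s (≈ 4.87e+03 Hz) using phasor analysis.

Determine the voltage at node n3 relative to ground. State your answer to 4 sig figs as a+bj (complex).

MNA unknowns: 3 node voltages V₁..V_3 plus 1 source current (V1)
R1: Y=0.08130+0.000j on G[1,0]
C1: Y=0.000+0.1019j on G[0,1]
R2: Y=0.1701+0.000j on G[2,1]
I1: z[3]−=0.186, z[1]+=0.186
L1: Y=0.000-0.007360j on G[0,3]
R3: Y=0.0001062+0.000j on G[1,0]
C2: Y=0.000+0.004774j on G[1,3]
I2: z[1]−=0.562, z[2]+=0.562
L2: Y=0.000-0.04065j on G[1,2]
I3: z[2]−=0.00797, z[3]+=0.00797
R4: Y=0.6452+0.000j on G[2,1]
R5: Y=0.001427+0.000j on G[2,1]
L3: Y=0.000-0.1034j on G[0,1]
L4: Y=0.000-0.0007530j on G[0,1]
I4: z[3]−=0.077, z[1]+=0.077
V1: row V1−V0=1.18, i_V1 at 1,0
solve → V1=1.180+0.000j, V2=1.857+0.03368j, V3=-2.178-98.59j
aux → i_V1=0.6296-0.01335j

-2.178-98.59j V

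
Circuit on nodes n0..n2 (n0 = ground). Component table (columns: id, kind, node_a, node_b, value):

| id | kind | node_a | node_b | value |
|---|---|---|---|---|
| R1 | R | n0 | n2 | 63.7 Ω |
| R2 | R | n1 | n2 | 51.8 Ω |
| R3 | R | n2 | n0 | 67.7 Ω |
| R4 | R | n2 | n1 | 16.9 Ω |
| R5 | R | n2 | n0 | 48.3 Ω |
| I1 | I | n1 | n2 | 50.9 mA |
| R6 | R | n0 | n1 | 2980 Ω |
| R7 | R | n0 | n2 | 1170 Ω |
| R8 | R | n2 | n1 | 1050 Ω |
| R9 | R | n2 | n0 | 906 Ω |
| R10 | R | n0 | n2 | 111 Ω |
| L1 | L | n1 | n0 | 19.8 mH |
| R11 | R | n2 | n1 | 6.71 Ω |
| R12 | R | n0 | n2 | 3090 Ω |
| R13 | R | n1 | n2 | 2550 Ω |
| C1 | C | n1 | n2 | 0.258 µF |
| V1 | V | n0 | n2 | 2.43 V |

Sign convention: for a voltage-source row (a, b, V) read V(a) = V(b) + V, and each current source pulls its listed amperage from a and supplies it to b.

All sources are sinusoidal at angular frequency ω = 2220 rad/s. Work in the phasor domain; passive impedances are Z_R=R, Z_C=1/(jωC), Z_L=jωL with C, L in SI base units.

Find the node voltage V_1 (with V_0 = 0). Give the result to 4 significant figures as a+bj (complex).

MNA unknowns: 2 node voltages V₁..V_2 plus 1 source current (V1)
R1: Y=0.01570+0.000j on G[0,2]
R2: Y=0.01931+0.000j on G[1,2]
R3: Y=0.01477+0.000j on G[2,0]
R4: Y=0.05917+0.000j on G[2,1]
R5: Y=0.02070+0.000j on G[2,0]
I1: z[1]−=0.0509, z[2]+=0.0509
R6: Y=0.0003356+0.000j on G[0,1]
R7: Y=0.0008547+0.000j on G[0,2]
R8: Y=0.0009524+0.000j on G[2,1]
R9: Y=0.001104+0.000j on G[2,0]
R10: Y=0.009009+0.000j on G[0,2]
L1: Y=0.000-0.02275j on G[1,0]
R11: Y=0.1490+0.000j on G[2,1]
R12: Y=0.0003236+0.000j on G[0,2]
R13: Y=0.0003922+0.000j on G[1,2]
C1: Y=0.000+0.0005728j on G[1,2]
V1: row V0−V2=2.43, i_V1 at 0,2
solve → V1=-2.623-0.2599j, V2=-2.430+0.000j
aux → i_V1=-0.1586+0.05959j

-2.623-0.2599j V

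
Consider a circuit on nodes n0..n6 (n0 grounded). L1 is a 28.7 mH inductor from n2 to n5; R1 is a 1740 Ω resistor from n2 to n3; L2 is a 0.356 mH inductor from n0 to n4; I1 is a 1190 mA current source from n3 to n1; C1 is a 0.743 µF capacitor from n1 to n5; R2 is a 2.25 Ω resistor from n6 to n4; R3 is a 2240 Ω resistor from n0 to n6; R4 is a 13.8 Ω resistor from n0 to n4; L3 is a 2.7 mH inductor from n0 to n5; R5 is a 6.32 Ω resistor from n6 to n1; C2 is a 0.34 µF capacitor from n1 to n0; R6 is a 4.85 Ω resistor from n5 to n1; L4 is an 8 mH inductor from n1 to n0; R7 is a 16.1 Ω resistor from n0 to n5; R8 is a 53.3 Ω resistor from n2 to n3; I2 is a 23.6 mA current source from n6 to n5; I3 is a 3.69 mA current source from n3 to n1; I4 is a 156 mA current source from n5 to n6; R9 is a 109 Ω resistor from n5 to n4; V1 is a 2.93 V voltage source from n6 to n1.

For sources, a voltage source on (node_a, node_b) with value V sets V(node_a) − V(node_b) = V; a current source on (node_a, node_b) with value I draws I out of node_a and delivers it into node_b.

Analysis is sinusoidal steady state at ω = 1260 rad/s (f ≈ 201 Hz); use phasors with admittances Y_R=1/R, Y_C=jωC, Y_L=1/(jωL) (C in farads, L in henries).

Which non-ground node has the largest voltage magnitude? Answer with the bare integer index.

3

Apply KCL at each of the 6 non-ground nodes and solve the resulting linear system.
Node n1: branches {I1, C1, R5, C2, R6, L4, I3, V1} → V_1 = -0.3884-0.6280j
Node n2: branches {L1, R1, R8} → V_2 = -2.165-45.91j
Node n3: branches {R1, I1, R8, I3} → V_3 = -63.90-45.91j
Node n4: branches {L2, R2, R4, R9} → V_4 = 0.2405+0.4410j
Node n5: branches {L1, C1, L3, R6, R7, I2, I4, R9} → V_5 = -2.165-2.739j
Node n6: branches {R2, R3, R5, I2, I4, V1} → V_6 = 2.542-0.6280j
Source currents: i(V1)=-1.355+0.4754j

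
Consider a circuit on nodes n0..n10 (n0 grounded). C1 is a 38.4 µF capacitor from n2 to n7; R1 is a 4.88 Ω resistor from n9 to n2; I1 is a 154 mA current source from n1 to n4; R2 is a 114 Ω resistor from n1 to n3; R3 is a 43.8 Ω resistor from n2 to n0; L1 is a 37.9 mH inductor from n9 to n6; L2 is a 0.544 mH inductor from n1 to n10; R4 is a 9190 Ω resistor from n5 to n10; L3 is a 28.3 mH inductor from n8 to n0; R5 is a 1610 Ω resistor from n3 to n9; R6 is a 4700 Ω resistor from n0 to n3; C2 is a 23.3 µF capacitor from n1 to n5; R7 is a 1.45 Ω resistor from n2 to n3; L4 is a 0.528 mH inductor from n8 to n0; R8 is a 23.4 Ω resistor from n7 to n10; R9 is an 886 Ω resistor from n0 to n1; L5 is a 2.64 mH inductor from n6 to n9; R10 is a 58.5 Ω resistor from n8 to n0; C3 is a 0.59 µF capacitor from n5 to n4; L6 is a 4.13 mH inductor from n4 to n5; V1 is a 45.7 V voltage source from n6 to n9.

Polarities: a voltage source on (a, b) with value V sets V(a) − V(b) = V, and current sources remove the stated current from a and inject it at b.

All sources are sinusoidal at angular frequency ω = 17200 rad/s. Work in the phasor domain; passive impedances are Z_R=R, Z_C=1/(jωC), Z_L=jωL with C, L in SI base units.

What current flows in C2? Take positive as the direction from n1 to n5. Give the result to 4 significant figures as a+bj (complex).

Element admittances at ω=17200 rad/s:
  Y(C1) = 0.000+0.6605j S between n2,n7
  Y(R1) = 0.2049+0.000j S between n9,n2
  I1: injects 0.154 A into n4 (from n1)
  Y(R2) = 0.008772+0.000j S between n1,n3
  Y(R3) = 0.02283+0.000j S between n2,n0
  Y(L1) = 0.000-0.001534j S between n9,n6
  Y(L2) = 0.000-0.1069j S between n1,n10
  Y(R4) = 0.0001088+0.000j S between n5,n10
  Y(L3) = 0.000-0.002054j S between n8,n0
  Y(R5) = 0.0006211+0.000j S between n3,n9
  Y(R6) = 0.0002128+0.000j S between n0,n3
  Y(C2) = 0.000+0.4008j S between n1,n5
  Y(R7) = 0.6897+0.000j S between n2,n3
  Y(L4) = 0.000-0.1101j S between n8,n0
  Y(R8) = 0.04274+0.000j S between n7,n10
  Y(R9) = 0.001129+0.000j S between n0,n1
  Y(L5) = 0.000-0.02202j S between n6,n9
  Y(R10) = 0.01709+0.000j S between n8,n0
  Y(C3) = 0.000+0.01015j S between n5,n4
  Y(L6) = 0.000-0.01408j S between n4,n5
  V1: constraint V(n6)−V(n9) = 45.7
Assemble and solve the 11×11 MNA system:
  V(n1)=-0.0003025+1.904e-05j  V(n2)=1.485e-05-9.349e-07j  V(n3)=1.087e-05-6.841e-07j  V(n4)=-0.0001982+38.81j  V(n5)=-0.0001982-0.3843j  V(n6)=45.70-9.342e-07j  V(n7)=1.456e-05-5.614e-06j  V(n8)=0.000+0.000j  V(n9)=1.484e-05-9.342e-07j  V(n10)=8.688e-05-1.017e-05j
  i(V1)=0.000+1.077j

-0.1540-4.181e-05j A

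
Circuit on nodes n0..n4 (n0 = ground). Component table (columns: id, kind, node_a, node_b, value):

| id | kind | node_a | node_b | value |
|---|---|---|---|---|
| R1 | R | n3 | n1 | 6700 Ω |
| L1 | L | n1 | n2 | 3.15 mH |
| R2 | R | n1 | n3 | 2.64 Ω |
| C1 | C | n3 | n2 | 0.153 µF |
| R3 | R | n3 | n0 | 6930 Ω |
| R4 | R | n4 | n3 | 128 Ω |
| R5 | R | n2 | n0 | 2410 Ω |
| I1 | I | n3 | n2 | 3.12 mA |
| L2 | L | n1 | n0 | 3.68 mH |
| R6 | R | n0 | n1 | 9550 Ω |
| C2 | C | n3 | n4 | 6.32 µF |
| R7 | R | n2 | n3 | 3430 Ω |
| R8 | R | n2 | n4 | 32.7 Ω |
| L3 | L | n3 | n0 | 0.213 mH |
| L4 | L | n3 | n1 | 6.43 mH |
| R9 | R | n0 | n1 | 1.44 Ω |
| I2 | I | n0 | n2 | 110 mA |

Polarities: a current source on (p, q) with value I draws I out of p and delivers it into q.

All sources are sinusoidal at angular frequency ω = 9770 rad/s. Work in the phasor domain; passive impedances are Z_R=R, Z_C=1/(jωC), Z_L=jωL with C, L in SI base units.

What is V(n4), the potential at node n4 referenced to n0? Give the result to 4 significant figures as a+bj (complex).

1.303-0.3559j V

Element admittances at ω=9770 rad/s:
  Y(R1) = 0.0001493+0.000j S between n3,n1
  Y(L1) = 0.000-0.03249j S between n1,n2
  Y(R2) = 0.3788+0.000j S between n1,n3
  Y(C1) = 0.000+0.001495j S between n3,n2
  Y(R3) = 0.0001443+0.000j S between n3,n0
  Y(R4) = 0.007812+0.000j S between n4,n3
  Y(R5) = 0.0004149+0.000j S between n2,n0
  I1: injects 0.00312 A into n2 (from n3)
  Y(L2) = 0.000-0.02781j S between n1,n0
  Y(R6) = 0.0001047+0.000j S between n0,n1
  Y(C2) = 0.000+0.06175j S between n3,n4
  Y(R7) = 0.0002915+0.000j S between n2,n3
  Y(R8) = 0.03058+0.000j S between n2,n4
  Y(L3) = 0.000-0.4805j S between n3,n0
  Y(L4) = 0.000-0.01592j S between n3,n1
  Y(R9) = 0.6944+0.000j S between n0,n1
  I2: injects 0.11 A into n2 (from n0)
Assemble and solve the 4×4 MNA system:
  V(n1)=0.05801-0.02477j  V(n2)=2.655+2.222j  V(n3)=-0.03720+0.1442j  V(n4)=1.303-0.3559j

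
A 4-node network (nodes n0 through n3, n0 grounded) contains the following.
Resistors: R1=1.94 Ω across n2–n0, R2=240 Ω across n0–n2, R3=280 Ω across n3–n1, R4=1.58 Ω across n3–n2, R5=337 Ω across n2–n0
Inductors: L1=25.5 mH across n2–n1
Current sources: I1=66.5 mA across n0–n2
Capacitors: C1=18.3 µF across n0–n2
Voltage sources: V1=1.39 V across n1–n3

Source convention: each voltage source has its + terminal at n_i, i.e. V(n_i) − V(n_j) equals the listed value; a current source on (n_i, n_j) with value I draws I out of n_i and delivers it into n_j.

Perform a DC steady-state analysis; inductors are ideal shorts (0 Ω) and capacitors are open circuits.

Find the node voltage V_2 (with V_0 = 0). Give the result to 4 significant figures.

Apply KCL at each of the 3 non-ground nodes and solve the resulting linear system.
Node n1: branches {R3, L1, V1} → V_1 = 0.1272
Node n2: branches {R1, R2, L1, I1, R4, C1, R5} → V_2 = 0.1272
Node n3: branches {R3, R4, V1} → V_3 = -1.263
Source currents: i(L1)=-0.8797, i(V1)=-0.8847

0.1272 V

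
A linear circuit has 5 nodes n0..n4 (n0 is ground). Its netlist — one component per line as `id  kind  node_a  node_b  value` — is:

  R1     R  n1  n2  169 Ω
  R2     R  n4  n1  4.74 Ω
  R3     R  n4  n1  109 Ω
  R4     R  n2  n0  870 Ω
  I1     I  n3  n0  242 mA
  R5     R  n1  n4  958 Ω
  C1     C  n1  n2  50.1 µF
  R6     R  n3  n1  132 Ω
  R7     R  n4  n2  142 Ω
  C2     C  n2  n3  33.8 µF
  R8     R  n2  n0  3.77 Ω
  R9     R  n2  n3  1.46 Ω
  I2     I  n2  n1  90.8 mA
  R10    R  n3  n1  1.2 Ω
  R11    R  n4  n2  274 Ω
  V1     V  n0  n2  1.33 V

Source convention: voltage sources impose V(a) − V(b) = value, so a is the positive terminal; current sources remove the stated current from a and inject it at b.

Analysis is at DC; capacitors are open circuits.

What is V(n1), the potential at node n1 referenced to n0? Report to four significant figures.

-1.438 V

MNA unknowns: 4 node voltages V₁..V_4 plus 1 source current (V1)
R1: Y=0.005917 on G[1,2]
R2: Y=0.2110 on G[4,1]
R3: Y=0.009174 on G[4,1]
R4: Y=0.001149 on G[2,0]
I1: z[3]−=0.242, z[0]+=0.242
R5: Y=0.001044 on G[1,4]
C1: Y=0.000 on G[1,2]
R6: Y=0.007576 on G[3,1]
R7: Y=0.007042 on G[4,2]
C2: Y=0.000 on G[2,3]
R8: Y=0.2653 on G[2,0]
R9: Y=0.6849 on G[2,3]
I2: z[2]−=0.0908, z[1]+=0.0908
R10: Y=0.8333 on G[3,1]
R11: Y=0.003650 on G[4,2]
V1: row V0−V2=1.33, i_V1 at 0,2
solve → V1=-1.438, V2=-1.330, V3=-1.548, V4=-1.433
aux → i_V1=-0.1123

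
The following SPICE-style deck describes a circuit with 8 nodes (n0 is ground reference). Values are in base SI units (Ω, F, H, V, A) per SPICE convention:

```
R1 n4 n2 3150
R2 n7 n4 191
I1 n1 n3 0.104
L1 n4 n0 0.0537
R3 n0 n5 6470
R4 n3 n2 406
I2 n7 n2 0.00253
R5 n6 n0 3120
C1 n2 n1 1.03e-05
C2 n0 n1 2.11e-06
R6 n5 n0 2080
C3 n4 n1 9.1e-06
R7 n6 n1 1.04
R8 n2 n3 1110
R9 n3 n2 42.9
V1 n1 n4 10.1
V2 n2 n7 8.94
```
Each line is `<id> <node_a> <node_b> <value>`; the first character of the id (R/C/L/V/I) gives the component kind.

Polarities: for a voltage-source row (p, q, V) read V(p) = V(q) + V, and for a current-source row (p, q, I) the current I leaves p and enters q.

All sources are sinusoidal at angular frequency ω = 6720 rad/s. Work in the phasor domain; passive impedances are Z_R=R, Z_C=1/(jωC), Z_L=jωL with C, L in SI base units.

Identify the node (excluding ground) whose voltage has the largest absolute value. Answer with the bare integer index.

Element admittances at ω=6720 rad/s:
  Y(R1) = 0.0003175+0.000j S between n4,n2
  Y(R2) = 0.005236+0.000j S between n7,n4
  I1: injects 0.104 A into n3 (from n1)
  Y(L1) = 0.000-0.002771j S between n4,n0
  Y(R3) = 0.0001546+0.000j S between n0,n5
  Y(R4) = 0.002463+0.000j S between n3,n2
  I2: injects 0.00253 A into n2 (from n7)
  Y(R5) = 0.0003205+0.000j S between n6,n0
  Y(C1) = 0.000+0.06922j S between n2,n1
  Y(C2) = 0.000+0.01418j S between n0,n1
  Y(R6) = 0.0004808+0.000j S between n5,n0
  Y(C3) = 0.000+0.06115j S between n4,n1
  Y(R7) = 0.9615+0.000j S between n6,n1
  Y(R8) = 0.0009009+0.000j S between n2,n3
  Y(R9) = 0.02331+0.000j S between n3,n2
  V1: constraint V(n1)−V(n4) = 10.1
  V2: constraint V(n2)−V(n7) = 8.94
Assemble and solve the 9×9 MNA system:
  V(n1)=-2.451-0.06885j  V(n2)=-2.342-1.429j  V(n3)=1.557-1.429j  V(n4)=-12.55-0.06885j  V(n5)=0.000+0.000j  V(n6)=-2.451-0.06883j  V(n7)=-11.28-1.429j
  i(V1)=-0.01008-0.5753j  i(V2)=0.009174-0.007119j

4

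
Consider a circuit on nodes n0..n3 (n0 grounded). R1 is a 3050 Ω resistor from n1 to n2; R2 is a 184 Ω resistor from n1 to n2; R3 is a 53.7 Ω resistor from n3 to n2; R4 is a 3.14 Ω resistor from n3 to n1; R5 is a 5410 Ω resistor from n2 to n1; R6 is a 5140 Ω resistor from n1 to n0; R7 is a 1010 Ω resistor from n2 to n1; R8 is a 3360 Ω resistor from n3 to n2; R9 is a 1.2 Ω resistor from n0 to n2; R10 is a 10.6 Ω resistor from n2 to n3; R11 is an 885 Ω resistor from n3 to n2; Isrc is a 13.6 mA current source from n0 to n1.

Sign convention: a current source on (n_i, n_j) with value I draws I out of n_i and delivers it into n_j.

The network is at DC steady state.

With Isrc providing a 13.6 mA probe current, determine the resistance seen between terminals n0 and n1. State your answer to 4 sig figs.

Apply KCL at each of the 3 non-ground nodes and solve the resulting linear system.
Node n1: branches {R1, R2, R4, R5, R6, R7, Isrc} → V_1 = 0.1652
Node n2: branches {R1, R2, R3, R5, R7, R8, R9, R10, R11} → V_2 = 0.01628
Node n3: branches {R3, R4, R8, R10, R11} → V_3 = 0.1259

R_eq = 12.15 Ω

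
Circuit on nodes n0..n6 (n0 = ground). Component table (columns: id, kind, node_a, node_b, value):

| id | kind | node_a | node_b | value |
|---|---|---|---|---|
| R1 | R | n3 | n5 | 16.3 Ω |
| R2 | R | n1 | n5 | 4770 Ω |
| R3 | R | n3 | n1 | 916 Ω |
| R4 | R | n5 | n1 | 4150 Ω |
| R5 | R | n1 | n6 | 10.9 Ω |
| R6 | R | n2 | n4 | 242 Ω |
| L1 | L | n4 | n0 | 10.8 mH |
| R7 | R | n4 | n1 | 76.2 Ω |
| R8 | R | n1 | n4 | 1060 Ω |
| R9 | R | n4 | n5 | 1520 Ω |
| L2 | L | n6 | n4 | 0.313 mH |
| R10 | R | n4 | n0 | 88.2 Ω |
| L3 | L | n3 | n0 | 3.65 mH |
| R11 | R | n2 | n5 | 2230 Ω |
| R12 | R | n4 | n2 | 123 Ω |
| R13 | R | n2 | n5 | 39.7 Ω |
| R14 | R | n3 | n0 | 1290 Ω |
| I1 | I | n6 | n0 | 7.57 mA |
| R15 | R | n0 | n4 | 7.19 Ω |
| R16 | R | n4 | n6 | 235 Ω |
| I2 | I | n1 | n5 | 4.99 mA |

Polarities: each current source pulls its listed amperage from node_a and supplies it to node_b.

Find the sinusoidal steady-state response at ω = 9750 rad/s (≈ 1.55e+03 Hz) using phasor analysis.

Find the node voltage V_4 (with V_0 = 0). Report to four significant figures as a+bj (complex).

-0.07185+0.002551j V

Apply KCL at each of the 6 non-ground nodes and solve the resulting linear system.
Node n1: branches {R2, R3, R4, R5, R7, R8, I2} → V_1 = -0.1185-0.02624j
Node n2: branches {R6, R11, R12, R13} → V_2 = 0.04188+0.06735j
Node n3: branches {R1, R3, L3, R14} → V_3 = 0.04106+0.1132j
Node n4: branches {R6, L1, R7, R8, R9, L2, R10, R12, R15, R16} → V_4 = -0.07185+0.002551j
Node n5: branches {R1, R2, R4, R9, R11, R13, I2} → V_5 = 0.09628+0.09834j
Node n6: branches {R5, L2, I1, R16} → V_6 = -0.07418-0.03292j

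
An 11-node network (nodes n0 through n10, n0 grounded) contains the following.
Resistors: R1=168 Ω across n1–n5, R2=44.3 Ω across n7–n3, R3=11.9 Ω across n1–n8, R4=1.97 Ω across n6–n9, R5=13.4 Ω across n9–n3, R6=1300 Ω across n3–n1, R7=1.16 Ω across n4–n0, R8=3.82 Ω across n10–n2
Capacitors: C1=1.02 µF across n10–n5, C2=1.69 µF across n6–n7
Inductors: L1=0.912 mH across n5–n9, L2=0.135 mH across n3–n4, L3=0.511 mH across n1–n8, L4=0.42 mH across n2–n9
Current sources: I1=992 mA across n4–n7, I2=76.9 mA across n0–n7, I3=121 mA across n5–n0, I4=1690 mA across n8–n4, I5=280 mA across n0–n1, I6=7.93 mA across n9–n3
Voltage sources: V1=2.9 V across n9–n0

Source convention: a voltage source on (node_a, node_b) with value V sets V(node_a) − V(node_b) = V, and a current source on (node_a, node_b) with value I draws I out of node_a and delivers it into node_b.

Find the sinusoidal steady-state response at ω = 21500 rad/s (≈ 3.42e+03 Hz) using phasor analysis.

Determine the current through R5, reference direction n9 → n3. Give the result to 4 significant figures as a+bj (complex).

MNA unknowns: 10 node voltages V₁..V_10 plus 1 source current (V1)
R1: Y=0.005952+0.000j on G[1,5]
C1: Y=0.000+0.02193j on G[10,5]
C2: Y=0.000+0.03633j on G[6,7]
L1: Y=0.000-0.05100j on G[5,9]
L2: Y=0.000-0.3445j on G[3,4]
I1: z[4]−=0.992, z[7]+=0.992
R2: Y=0.02257+0.000j on G[7,3]
R3: Y=0.08403+0.000j on G[1,8]
I2: z[0]−=0.0769, z[7]+=0.0769
L3: Y=0.000-0.09102j on G[1,8]
R4: Y=0.5076+0.000j on G[6,9]
L4: Y=0.000-0.1107j on G[2,9]
I3: z[5]−=0.121, z[0]+=0.121
R5: Y=0.07463+0.000j on G[9,3]
R6: Y=0.0007692+0.000j on G[3,1]
I4: z[8]−=1.69, z[4]+=1.69
R7: Y=0.8621+0.000j on G[4,0]
I5: z[0]−=0.28, z[1]+=0.28
I6: z[9]−=0.00793, z[3]+=0.00793
R8: Y=0.2618+0.000j on G[10,2]
V1: row V9−V0=2.9, i_V1 at 9,0
solve → V1=-214.2-49.59j, V2=6.332+13.47j, V3=2.442+0.006864j, V4=1.037-0.5615j, V5=-5.300-56.00j, V6=4.375+0.8774j, V7=16.63-19.72j, V8=-223.4-59.61j, V9=2.900+0.000j, V10=12.03+12.02j
aux → i_V1=-0.6579+0.4841j

0.03419-0.0005123j A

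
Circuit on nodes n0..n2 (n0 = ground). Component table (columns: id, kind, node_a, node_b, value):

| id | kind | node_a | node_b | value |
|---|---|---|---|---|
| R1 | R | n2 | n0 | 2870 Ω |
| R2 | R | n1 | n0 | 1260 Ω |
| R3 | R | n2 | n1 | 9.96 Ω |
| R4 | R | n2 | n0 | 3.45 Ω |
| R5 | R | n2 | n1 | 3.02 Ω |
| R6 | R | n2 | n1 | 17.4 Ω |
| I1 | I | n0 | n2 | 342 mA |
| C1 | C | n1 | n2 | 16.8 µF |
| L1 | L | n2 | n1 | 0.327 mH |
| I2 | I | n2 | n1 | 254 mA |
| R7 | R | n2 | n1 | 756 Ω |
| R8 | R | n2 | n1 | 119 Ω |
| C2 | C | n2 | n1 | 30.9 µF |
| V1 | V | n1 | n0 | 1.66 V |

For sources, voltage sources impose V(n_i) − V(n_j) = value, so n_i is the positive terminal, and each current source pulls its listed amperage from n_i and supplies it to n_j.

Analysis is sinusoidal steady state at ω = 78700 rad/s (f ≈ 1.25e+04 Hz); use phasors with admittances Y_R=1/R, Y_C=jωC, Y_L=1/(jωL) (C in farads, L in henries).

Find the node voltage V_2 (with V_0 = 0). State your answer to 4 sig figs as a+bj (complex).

1.638+0.1014j V

Element admittances at ω=78700 rad/s:
  Y(R1) = 0.0003484+0.000j S between n2,n0
  Y(R2) = 0.0007937+0.000j S between n1,n0
  Y(R3) = 0.1004+0.000j S between n2,n1
  Y(R4) = 0.2899+0.000j S between n2,n0
  Y(R5) = 0.3311+0.000j S between n2,n1
  Y(R6) = 0.05747+0.000j S between n2,n1
  I1: injects 0.342 A into n2 (from n0)
  Y(C1) = 0.000+1.322j S between n1,n2
  Y(L1) = 0.000-0.03886j S between n2,n1
  I2: injects 0.254 A into n1 (from n2)
  Y(R7) = 0.001323+0.000j S between n2,n1
  Y(R8) = 0.008403+0.000j S between n2,n1
  Y(C2) = 0.000+2.432j S between n2,n1
  V1: constraint V(n1)−V(n0) = 1.66
Assemble and solve the 3×3 MNA system:
  V(n1)=1.660+0.000j  V(n2)=1.638+0.1014j
  i(V1)=-0.1348-0.02943j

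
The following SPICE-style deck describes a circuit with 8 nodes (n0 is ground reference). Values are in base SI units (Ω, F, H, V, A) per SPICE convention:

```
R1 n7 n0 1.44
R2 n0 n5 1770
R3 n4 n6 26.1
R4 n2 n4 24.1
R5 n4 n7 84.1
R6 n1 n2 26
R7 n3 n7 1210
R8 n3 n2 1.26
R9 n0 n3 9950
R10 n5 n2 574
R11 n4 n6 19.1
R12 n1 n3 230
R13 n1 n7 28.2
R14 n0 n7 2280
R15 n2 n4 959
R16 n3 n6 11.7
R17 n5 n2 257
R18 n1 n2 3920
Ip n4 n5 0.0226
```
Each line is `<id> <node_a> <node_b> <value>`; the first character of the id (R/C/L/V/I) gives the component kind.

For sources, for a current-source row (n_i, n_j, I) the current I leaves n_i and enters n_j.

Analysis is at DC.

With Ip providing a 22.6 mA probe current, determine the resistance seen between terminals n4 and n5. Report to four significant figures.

Element admittances at DC:
  Y(R1) = 0.6944 S between n7,n0
  Y(R2) = 0.0005650 S between n0,n5
  Y(R3) = 0.03831 S between n4,n6
  Y(R4) = 0.04149 S between n2,n4
  Y(R5) = 0.01189 S between n4,n7
  Y(R6) = 0.03846 S between n1,n2
  Y(R7) = 0.0008264 S between n3,n7
  Y(R8) = 0.7937 S between n3,n2
  Y(R9) = 0.0001005 S between n0,n3
  Y(R10) = 0.001742 S between n5,n2
  Y(R11) = 0.05236 S between n4,n6
  Y(R12) = 0.004348 S between n1,n3
  Y(R13) = 0.03546 S between n1,n7
  Y(R14) = 0.0004386 S between n0,n7
  Y(R15) = 0.001043 S between n2,n4
  Y(R16) = 0.08547 S between n3,n6
  Y(R17) = 0.003891 S between n5,n2
  Y(R18) = 0.0002551 S between n1,n2
  Ip: injects 0.0226 A into n5 (from n4)
Assemble and solve the 7×7 MNA system:
  V(n1)=0.009883  V(n2)=0.02174  V(n3)=0.009220  V(n4)=-0.2165  V(n5)=3.666  V(n6)=-0.1070  V(n7)=-0.002982

R_eq = 171.8 Ω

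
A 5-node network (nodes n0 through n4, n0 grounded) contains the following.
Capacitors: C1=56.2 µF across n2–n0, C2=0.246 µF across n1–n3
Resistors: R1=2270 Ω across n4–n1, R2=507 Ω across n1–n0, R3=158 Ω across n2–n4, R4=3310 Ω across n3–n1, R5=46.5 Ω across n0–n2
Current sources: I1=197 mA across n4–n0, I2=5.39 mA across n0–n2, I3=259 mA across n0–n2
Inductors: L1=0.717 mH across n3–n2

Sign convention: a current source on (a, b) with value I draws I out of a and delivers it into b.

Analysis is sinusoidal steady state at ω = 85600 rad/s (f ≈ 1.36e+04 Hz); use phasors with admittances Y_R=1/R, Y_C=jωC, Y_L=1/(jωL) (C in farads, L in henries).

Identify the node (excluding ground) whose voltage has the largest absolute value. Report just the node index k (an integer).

4

MNA unknowns: 4 node voltages V₁..V_4
C1: Y=0.000+4.811j on G[2,0]
R1: Y=0.0004405+0.000j on G[4,1]
I1: z[4]−=0.197, z[0]+=0.197
R2: Y=0.001972+0.000j on G[1,0]
C2: Y=0.000+0.02106j on G[1,3]
R3: Y=0.006329+0.000j on G[2,4]
R4: Y=0.0003021+0.000j on G[3,1]
L1: Y=0.000-0.01629j on G[3,2]
I2: z[0]−=0.00539, z[2]+=0.00539
R5: Y=0.02151+0.000j on G[0,2]
I3: z[0]−=0.259, z[2]+=0.259
solve → V1=-0.01483-0.1914j, V2=0.0001411-0.01401j, V3=-0.02751-0.7986j, V4=-29.10-0.02555j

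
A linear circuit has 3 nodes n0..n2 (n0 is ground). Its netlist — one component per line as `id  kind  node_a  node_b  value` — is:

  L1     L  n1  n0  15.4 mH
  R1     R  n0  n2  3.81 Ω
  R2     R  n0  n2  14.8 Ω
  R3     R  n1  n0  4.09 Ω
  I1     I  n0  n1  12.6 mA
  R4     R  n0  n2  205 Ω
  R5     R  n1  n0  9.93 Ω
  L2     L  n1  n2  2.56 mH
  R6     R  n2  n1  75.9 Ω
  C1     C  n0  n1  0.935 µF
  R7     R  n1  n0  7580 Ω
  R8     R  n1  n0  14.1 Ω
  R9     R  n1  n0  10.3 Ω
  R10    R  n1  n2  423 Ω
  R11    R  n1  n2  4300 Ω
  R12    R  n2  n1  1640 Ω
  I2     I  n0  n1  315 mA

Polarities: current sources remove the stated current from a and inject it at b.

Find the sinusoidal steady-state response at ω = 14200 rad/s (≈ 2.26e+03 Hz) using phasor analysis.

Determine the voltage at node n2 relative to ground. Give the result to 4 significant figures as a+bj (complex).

0.03372-0.04476j V

MNA unknowns: 2 node voltages V₁..V_2
L1: Y=0.000-0.004573j on G[1,0]
R1: Y=0.2625+0.000j on G[0,2]
R2: Y=0.06757+0.000j on G[0,2]
R3: Y=0.2445+0.000j on G[1,0]
I1: z[0]−=0.0126, z[1]+=0.0126
R4: Y=0.004878+0.000j on G[0,2]
R5: Y=0.1007+0.000j on G[1,0]
L2: Y=0.000-0.02751j on G[1,2]
R6: Y=0.01318+0.000j on G[2,1]
C1: Y=0.000+0.01328j on G[0,1]
R7: Y=0.0001319+0.000j on G[1,0]
R8: Y=0.07092+0.000j on G[1,0]
R9: Y=0.09709+0.000j on G[1,0]
R10: Y=0.002364+0.000j on G[1,2]
R11: Y=0.0002326+0.000j on G[1,2]
R12: Y=0.0006098+0.000j on G[2,1]
I2: z[0]−=0.315, z[1]+=0.315
solve → V1=0.6165+0.01875j, V2=0.03372-0.04476j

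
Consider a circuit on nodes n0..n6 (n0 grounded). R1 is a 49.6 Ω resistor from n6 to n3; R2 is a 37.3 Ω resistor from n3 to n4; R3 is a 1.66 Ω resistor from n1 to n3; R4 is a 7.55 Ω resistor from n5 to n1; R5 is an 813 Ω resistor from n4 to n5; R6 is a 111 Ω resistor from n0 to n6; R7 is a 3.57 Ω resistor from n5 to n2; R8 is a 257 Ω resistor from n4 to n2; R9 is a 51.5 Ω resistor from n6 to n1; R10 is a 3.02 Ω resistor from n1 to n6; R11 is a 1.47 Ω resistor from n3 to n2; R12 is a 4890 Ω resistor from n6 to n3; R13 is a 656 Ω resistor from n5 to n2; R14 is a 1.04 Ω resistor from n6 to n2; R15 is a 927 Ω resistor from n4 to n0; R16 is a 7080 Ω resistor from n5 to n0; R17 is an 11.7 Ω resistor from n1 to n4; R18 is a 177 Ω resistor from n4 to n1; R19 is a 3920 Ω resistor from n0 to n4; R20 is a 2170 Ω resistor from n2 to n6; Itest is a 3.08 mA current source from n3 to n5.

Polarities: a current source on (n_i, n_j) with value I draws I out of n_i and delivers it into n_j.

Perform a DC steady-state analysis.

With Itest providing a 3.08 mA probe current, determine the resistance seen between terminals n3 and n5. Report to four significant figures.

R_eq = 3.196 Ω

MNA unknowns: 6 node voltages V₁..V_6
R1: Y=0.02016 on G[6,3]
R2: Y=0.02681 on G[3,4]
R3: Y=0.6024 on G[1,3]
R4: Y=0.1325 on G[5,1]
R5: Y=0.001230 on G[4,5]
R6: Y=0.009009 on G[0,6]
R7: Y=0.2801 on G[5,2]
R8: Y=0.003891 on G[4,2]
R9: Y=0.01942 on G[6,1]
R10: Y=0.3311 on G[1,6]
R11: Y=0.6803 on G[3,2]
R12: Y=0.0002045 on G[6,3]
R13: Y=0.001524 on G[5,2]
R14: Y=0.9615 on G[6,2]
R15: Y=0.001079 on G[4,0]
R16: Y=0.0001412 on G[5,0]
R17: Y=0.08547 on G[1,4]
R18: Y=0.005650 on G[4,1]
R19: Y=0.0002551 on G[0,4]
R20: Y=0.0004608 on G[2,6]
Itest: z[3]−=0.00308, z[5]+=0.00308
solve → V1=-0.0004710, V2=0.0002239, V3=-0.002431, V4=-0.0007887, V5=0.007413, V6=5.528e-07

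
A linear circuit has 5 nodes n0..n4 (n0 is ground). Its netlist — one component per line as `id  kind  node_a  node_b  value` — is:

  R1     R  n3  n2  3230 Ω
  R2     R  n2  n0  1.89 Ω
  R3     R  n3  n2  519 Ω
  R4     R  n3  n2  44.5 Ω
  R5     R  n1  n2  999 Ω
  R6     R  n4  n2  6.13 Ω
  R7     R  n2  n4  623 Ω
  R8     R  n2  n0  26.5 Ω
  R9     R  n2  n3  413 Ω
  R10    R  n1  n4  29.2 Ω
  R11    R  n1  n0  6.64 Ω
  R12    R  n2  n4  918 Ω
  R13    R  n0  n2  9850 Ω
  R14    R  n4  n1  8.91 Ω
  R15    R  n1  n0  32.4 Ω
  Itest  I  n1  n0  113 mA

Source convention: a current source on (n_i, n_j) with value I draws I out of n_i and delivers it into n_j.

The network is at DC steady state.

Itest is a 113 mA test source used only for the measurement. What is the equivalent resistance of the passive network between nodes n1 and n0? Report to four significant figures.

MNA unknowns: 4 node voltages V₁..V_4
R1: Y=0.0003096 on G[3,2]
R2: Y=0.5291 on G[2,0]
R3: Y=0.001927 on G[3,2]
R4: Y=0.02247 on G[3,2]
R5: Y=0.001001 on G[1,2]
R6: Y=0.1631 on G[4,2]
R7: Y=0.001605 on G[2,4]
R8: Y=0.03774 on G[2,0]
R9: Y=0.002421 on G[2,3]
R10: Y=0.03425 on G[1,4]
R11: Y=0.1506 on G[1,0]
R12: Y=0.001089 on G[2,4]
R13: Y=0.0001015 on G[0,2]
R14: Y=0.1122 on G[4,1]
R15: Y=0.03086 on G[1,0]
Itest: z[1]−=0.113, z[0]+=0.113
solve → V1=-0.4509, V2=-0.05501, V3=-0.05501, V4=-0.2407

R_eq = 3.990 Ω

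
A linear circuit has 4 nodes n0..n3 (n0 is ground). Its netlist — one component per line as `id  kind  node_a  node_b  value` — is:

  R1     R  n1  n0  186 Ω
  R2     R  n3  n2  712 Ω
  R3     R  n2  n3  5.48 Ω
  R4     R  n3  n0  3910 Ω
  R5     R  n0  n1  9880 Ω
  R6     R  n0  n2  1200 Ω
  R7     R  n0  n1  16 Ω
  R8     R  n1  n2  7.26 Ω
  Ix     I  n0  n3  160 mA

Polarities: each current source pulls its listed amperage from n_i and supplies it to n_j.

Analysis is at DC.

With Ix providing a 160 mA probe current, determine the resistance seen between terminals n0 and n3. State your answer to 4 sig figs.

R_eq = 26.83 Ω

MNA unknowns: 3 node voltages V₁..V_3
R1: Y=0.005376 on G[1,0]
R2: Y=0.001404 on G[3,2]
R3: Y=0.1825 on G[2,3]
R4: Y=0.0002558 on G[3,0]
R5: Y=0.0001012 on G[0,1]
R6: Y=0.0008333 on G[0,2]
R7: Y=0.06250 on G[0,1]
R8: Y=0.1377 on G[1,2]
Ix: z[0]−=0.16, z[3]+=0.16
solve → V1=2.296, V2=3.428, V3=4.293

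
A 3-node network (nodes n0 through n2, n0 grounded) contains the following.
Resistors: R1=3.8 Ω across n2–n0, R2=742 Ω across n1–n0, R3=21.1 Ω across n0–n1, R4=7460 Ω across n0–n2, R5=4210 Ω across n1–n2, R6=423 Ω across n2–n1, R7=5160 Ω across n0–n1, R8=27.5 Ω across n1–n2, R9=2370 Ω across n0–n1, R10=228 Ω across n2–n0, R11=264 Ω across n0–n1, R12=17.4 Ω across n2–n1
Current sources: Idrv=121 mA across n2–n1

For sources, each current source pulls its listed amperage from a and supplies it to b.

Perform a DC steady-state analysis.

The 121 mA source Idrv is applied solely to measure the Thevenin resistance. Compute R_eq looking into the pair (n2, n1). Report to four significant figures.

R_eq = 7.103 Ω

Element admittances at DC:
  Y(R1) = 0.2632 S between n2,n0
  Y(R2) = 0.001348 S between n1,n0
  Y(R3) = 0.04739 S between n0,n1
  Y(R4) = 0.0001340 S between n0,n2
  Y(R5) = 0.0002375 S between n1,n2
  Y(R6) = 0.002364 S between n2,n1
  Y(R7) = 0.0001938 S between n0,n1
  Y(R8) = 0.03636 S between n1,n2
  Y(R9) = 0.0004219 S between n0,n1
  Y(R10) = 0.004386 S between n2,n0
  Y(R11) = 0.003788 S between n0,n1
  Y(R12) = 0.05747 S between n2,n1
  Idrv: injects 0.121 A into n1 (from n2)
Assemble and solve the 2×2 MNA system:
  V(n1)=0.7171  V(n2)=-0.1424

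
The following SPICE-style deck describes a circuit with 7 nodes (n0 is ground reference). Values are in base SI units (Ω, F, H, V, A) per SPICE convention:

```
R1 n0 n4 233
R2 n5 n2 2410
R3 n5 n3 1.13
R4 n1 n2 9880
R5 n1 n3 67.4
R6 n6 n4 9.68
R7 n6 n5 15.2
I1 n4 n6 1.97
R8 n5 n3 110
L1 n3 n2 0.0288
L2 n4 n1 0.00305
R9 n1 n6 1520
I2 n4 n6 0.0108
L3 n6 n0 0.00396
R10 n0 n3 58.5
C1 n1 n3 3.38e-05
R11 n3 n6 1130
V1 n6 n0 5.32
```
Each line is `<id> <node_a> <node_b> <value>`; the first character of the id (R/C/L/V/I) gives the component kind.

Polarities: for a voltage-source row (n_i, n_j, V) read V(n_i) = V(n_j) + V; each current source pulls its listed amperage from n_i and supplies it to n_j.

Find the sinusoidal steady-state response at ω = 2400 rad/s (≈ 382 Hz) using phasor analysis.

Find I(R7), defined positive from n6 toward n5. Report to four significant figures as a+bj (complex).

MNA unknowns: 6 node voltages V₁..V_6 plus 1 source current (V1)
R1: Y=0.004292+0.000j on G[0,4]
R2: Y=0.0004149+0.000j on G[5,2]
R3: Y=0.8850+0.000j on G[5,3]
R4: Y=0.0001012+0.000j on G[1,2]
R5: Y=0.01484+0.000j on G[1,3]
R6: Y=0.1033+0.000j on G[6,4]
R7: Y=0.06579+0.000j on G[6,5]
I1: z[4]−=1.97, z[6]+=1.97
R8: Y=0.009091+0.000j on G[5,3]
L1: Y=0.000-0.01447j on G[3,2]
L2: Y=0.000-0.1366j on G[4,1]
R9: Y=0.0006579+0.000j on G[1,6]
I2: z[4]−=0.0108, z[6]+=0.0108
L3: Y=0.000-0.1052j on G[6,0]
R10: Y=0.01709+0.000j on G[0,3]
C1: Y=0.000+0.08112j on G[1,3]
R11: Y=0.0008850+0.000j on G[3,6]
V1: row V6−V0=5.32, i_V1 at 6,0
solve → V1=-7.695+6.337j, V2=-4.657-1.662j, V3=-4.598-1.662j, V4=-6.761+1.186j, V5=-3.918-1.548j, V6=5.320+0.000j
aux → i_V1=0.1076+0.5831j

0.6078+0.1019j A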